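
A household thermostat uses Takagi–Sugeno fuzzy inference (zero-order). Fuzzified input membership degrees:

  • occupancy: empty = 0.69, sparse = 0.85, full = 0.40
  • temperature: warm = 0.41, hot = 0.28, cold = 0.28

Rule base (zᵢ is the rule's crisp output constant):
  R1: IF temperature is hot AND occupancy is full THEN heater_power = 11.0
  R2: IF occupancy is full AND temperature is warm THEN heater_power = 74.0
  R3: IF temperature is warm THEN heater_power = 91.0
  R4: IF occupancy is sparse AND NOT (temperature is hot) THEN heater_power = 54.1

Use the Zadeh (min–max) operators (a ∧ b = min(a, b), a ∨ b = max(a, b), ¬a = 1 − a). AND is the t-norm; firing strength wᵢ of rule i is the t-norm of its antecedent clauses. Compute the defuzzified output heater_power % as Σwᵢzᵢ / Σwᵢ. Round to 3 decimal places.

R1 (z=11.0): hot=0.28, full=0.40; AND[min(a, b)] → w = 0.28
R2 (z=74.0): full=0.40, warm=0.41; AND[min(a, b)] → w = 0.40
R3 (z=91.0): warm=0.41 → w = 0.41
R4 (z=54.1): sparse=0.85, ¬hot=1−0.28=0.72; AND[min(a, b)] → w = 0.72
Weighted average = (0.28·11.0 + 0.40·74.0 + 0.41·91.0 + 0.72·54.1) / (0.28 + 0.40 + 0.41 + 0.72)
  = 108.9420 / 1.8100 = 60.189

60.189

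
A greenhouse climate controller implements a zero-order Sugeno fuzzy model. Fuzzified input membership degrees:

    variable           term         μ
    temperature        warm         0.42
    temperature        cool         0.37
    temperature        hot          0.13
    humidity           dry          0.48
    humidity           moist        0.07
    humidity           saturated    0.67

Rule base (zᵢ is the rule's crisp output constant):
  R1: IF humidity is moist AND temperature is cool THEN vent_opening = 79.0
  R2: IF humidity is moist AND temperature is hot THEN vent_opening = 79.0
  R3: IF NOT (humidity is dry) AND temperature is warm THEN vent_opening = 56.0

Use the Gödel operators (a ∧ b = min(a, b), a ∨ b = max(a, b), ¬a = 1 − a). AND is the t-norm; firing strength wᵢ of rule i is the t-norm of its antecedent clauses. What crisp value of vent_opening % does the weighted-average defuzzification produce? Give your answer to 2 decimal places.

61.75

R1 (z=79.0): moist=0.07, cool=0.37; AND[min(a, b)] → w = 0.07
R2 (z=79.0): moist=0.07, hot=0.13; AND[min(a, b)] → w = 0.07
R3 (z=56.0): ¬dry=1−0.48=0.52, warm=0.42; AND[min(a, b)] → w = 0.42
Weighted average = (0.07·79.0 + 0.07·79.0 + 0.42·56.0) / (0.07 + 0.07 + 0.42)
  = 34.5800 / 0.5600 = 61.75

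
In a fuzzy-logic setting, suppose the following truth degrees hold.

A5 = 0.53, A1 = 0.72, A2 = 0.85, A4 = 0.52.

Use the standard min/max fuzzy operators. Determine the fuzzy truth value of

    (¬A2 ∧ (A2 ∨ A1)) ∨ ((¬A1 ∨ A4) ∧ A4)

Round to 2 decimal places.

0.52

¬A2 = 1 − 0.85 = 0.15
A2 ∨ A1 = max(a, b) on (0.85, 0.72) = 0.85
¬A2 ∧ (A2 ∨ A1) = min(a, b) on (0.15, 0.85) = 0.15
¬A1 = 1 − 0.72 = 0.28
¬A1 ∨ A4 = max(a, b) on (0.28, 0.52) = 0.52
(¬A1 ∨ A4) ∧ A4 = min(a, b) on (0.52, 0.52) = 0.52
(¬A2 ∧ (A2 ∨ A1)) ∨ ((¬A1 ∨ A4) ∧ A4) = max(a, b) on (0.15, 0.52) = 0.52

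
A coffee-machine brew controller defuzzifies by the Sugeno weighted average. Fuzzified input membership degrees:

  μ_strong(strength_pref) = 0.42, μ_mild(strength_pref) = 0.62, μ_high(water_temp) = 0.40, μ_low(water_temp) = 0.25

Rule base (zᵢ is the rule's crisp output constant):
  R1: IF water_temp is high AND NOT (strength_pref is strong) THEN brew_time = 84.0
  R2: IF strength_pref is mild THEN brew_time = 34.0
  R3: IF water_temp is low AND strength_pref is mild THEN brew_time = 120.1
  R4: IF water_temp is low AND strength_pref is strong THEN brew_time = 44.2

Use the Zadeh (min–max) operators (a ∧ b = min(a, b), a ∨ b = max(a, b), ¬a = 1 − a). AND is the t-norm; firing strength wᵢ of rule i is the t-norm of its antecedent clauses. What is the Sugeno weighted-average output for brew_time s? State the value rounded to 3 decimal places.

62.997

R1 (z=84.0): high=0.40, ¬strong=1−0.42=0.58; AND[min(a, b)] → w = 0.40
R2 (z=34.0): mild=0.62 → w = 0.62
R3 (z=120.1): low=0.25, mild=0.62; AND[min(a, b)] → w = 0.25
R4 (z=44.2): low=0.25, strong=0.42; AND[min(a, b)] → w = 0.25
Weighted average = (0.40·84.0 + 0.62·34.0 + 0.25·120.1 + 0.25·44.2) / (0.40 + 0.62 + 0.25 + 0.25)
  = 95.7550 / 1.5200 = 62.997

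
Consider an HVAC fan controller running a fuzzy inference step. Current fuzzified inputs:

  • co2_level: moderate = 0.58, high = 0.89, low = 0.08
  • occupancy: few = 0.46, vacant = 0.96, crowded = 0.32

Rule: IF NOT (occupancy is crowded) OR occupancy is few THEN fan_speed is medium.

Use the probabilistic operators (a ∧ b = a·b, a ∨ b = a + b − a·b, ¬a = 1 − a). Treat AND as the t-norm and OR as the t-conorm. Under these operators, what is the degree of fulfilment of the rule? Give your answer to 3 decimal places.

firing strength: ¬crowded=1−0.32=0.68, few=0.46; OR[a + b − a·b] → w = 0.8272

0.827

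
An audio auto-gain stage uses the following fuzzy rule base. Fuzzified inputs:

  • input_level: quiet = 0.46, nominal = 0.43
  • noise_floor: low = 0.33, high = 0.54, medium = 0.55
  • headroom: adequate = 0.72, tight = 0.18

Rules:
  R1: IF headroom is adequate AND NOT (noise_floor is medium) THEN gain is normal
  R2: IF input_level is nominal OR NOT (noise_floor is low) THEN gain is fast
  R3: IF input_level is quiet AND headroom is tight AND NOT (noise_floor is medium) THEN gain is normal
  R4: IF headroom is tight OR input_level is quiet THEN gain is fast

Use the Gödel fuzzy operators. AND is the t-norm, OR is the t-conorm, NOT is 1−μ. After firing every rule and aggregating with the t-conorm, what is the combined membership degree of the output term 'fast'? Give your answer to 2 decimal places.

0.67

R1: adequate=0.72, ¬medium=1−0.55=0.45; AND[min(a, b)] → w = 0.45
R2: nominal=0.43, ¬low=1−0.33=0.67; OR[max(a, b)] → w = 0.67
R3: quiet=0.46, tight=0.18, ¬medium=1−0.55=0.45; AND[min(a, b)] → w = 0.18
R4: tight=0.18, quiet=0.46; OR[max(a, b)] → w = 0.46
Rules with consequent 'fast': {R2, R4} → strengths 0.67, 0.46
Aggregate via t-conorm [max(a, b)]: 0.67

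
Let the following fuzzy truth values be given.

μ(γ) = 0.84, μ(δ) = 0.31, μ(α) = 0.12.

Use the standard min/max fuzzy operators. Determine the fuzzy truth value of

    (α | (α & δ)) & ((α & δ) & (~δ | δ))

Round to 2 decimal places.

α & δ = min(a, b) on (0.12, 0.31) = 0.12
α | (α & δ) = max(a, b) on (0.12, 0.12) = 0.12
α & δ = min(a, b) on (0.12, 0.31) = 0.12
~δ = 1 − 0.31 = 0.69
~δ | δ = max(a, b) on (0.69, 0.31) = 0.69
(α & δ) & (~δ | δ) = min(a, b) on (0.12, 0.69) = 0.12
(α | (α & δ)) & ((α & δ) & (~δ | δ)) = min(a, b) on (0.12, 0.12) = 0.12

0.12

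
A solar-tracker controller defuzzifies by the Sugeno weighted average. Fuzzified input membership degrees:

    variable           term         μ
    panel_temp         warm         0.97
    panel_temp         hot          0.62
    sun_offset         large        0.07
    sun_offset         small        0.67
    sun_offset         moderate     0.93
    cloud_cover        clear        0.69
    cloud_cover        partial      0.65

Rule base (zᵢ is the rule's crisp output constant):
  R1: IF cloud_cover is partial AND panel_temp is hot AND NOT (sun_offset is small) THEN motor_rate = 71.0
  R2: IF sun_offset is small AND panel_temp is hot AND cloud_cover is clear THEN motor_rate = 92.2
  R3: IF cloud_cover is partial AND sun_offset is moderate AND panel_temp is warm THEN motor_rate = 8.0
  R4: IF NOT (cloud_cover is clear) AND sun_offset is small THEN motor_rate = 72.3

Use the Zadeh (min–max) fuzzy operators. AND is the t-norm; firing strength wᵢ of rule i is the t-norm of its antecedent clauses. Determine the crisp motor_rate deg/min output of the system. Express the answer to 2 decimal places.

R1 (z=71.0): partial=0.65, hot=0.62, ¬small=1−0.67=0.33; AND[min(a, b)] → w = 0.33
R2 (z=92.2): small=0.67, hot=0.62, clear=0.69; AND[min(a, b)] → w = 0.62
R3 (z=8.0): partial=0.65, moderate=0.93, warm=0.97; AND[min(a, b)] → w = 0.65
R4 (z=72.3): ¬clear=1−0.69=0.31, small=0.67; AND[min(a, b)] → w = 0.31
Weighted average = (0.33·71.0 + 0.62·92.2 + 0.65·8.0 + 0.31·72.3) / (0.33 + 0.62 + 0.65 + 0.31)
  = 108.2070 / 1.9100 = 56.65

56.65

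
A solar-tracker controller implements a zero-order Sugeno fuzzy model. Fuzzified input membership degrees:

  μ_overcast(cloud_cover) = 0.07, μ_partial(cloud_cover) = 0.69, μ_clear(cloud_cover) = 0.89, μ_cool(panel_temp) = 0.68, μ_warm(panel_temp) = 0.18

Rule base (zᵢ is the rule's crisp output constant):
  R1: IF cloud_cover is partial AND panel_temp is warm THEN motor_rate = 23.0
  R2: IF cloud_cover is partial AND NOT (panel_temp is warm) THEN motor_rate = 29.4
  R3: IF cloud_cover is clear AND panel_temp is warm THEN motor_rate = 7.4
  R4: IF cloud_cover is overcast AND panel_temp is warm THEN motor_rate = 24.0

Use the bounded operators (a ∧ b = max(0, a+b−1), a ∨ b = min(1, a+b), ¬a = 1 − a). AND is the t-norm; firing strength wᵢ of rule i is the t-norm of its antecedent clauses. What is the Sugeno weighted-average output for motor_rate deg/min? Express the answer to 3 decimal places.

R1 (z=23.0): partial=0.69, warm=0.18; AND[max(0, a+b−1)] → w = 0.00
R2 (z=29.4): partial=0.69, ¬warm=1−0.18=0.82; AND[max(0, a+b−1)] → w = 0.51
R3 (z=7.4): clear=0.89, warm=0.18; AND[max(0, a+b−1)] → w = 0.07
R4 (z=24.0): overcast=0.07, warm=0.18; AND[max(0, a+b−1)] → w = 0.00
Weighted average = (0.00·23.0 + 0.51·29.4 + 0.07·7.4 + 0.00·24.0) / (0.00 + 0.51 + 0.07 + 0.00)
  = 15.5120 / 0.5800 = 26.745

26.745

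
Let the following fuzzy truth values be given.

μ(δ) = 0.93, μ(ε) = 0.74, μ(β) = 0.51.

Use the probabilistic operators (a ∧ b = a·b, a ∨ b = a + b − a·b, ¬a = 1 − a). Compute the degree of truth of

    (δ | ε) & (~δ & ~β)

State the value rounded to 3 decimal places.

δ | ε = a + b − a·b on (0.9300, 0.7400) = 0.9818
~δ = 1 − 0.9300 = 0.0700
~β = 1 − 0.5100 = 0.4900
~δ & ~β = a·b on (0.0700, 0.4900) = 0.0343
(δ | ε) & (~δ & ~β) = a·b on (0.9818, 0.0343) = 0.0337

0.034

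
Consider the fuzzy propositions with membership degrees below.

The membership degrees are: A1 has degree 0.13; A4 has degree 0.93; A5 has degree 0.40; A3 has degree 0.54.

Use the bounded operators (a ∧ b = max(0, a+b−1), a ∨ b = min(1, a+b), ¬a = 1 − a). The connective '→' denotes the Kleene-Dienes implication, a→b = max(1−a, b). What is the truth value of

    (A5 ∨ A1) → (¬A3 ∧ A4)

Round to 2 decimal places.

0.47

A5 ∨ A1 = min(1, a+b) on (0.40, 0.13) = 0.53
¬A3 = 1 − 0.54 = 0.46
¬A3 ∧ A4 = max(0, a+b−1) on (0.46, 0.93) = 0.39
(A5 ∨ A1) → (¬A3 ∧ A4)  [Kleene-Dienes: max(1−a, b)] with a=0.53, b=0.39 → 0.47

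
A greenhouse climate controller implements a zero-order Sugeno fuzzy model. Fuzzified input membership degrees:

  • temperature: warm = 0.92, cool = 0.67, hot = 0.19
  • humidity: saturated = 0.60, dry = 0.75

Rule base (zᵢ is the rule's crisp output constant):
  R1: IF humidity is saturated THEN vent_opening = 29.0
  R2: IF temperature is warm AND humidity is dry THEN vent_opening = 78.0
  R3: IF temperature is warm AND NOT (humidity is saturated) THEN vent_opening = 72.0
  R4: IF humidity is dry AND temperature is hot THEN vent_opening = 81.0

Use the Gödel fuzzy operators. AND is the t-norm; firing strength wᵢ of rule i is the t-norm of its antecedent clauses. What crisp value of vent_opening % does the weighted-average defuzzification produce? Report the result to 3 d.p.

61.902

R1 (z=29.0): saturated=0.60 → w = 0.60
R2 (z=78.0): warm=0.92, dry=0.75; AND[min(a, b)] → w = 0.75
R3 (z=72.0): warm=0.92, ¬saturated=1−0.60=0.40; AND[min(a, b)] → w = 0.40
R4 (z=81.0): dry=0.75, hot=0.19; AND[min(a, b)] → w = 0.19
Weighted average = (0.60·29.0 + 0.75·78.0 + 0.40·72.0 + 0.19·81.0) / (0.60 + 0.75 + 0.40 + 0.19)
  = 120.0900 / 1.9400 = 61.902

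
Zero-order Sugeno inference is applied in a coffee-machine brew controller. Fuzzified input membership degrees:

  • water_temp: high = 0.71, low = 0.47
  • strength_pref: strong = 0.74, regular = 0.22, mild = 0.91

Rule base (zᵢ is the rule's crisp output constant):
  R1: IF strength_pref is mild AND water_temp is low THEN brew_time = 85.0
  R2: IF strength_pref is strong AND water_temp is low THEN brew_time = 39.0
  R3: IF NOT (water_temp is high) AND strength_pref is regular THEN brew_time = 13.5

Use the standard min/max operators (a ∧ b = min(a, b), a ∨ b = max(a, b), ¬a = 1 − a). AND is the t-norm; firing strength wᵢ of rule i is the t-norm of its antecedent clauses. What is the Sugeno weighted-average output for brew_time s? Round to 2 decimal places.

R1 (z=85.0): mild=0.91, low=0.47; AND[min(a, b)] → w = 0.47
R2 (z=39.0): strong=0.74, low=0.47; AND[min(a, b)] → w = 0.47
R3 (z=13.5): ¬high=1−0.71=0.29, regular=0.22; AND[min(a, b)] → w = 0.22
Weighted average = (0.47·85.0 + 0.47·39.0 + 0.22·13.5) / (0.47 + 0.47 + 0.22)
  = 61.2500 / 1.1600 = 52.80

52.80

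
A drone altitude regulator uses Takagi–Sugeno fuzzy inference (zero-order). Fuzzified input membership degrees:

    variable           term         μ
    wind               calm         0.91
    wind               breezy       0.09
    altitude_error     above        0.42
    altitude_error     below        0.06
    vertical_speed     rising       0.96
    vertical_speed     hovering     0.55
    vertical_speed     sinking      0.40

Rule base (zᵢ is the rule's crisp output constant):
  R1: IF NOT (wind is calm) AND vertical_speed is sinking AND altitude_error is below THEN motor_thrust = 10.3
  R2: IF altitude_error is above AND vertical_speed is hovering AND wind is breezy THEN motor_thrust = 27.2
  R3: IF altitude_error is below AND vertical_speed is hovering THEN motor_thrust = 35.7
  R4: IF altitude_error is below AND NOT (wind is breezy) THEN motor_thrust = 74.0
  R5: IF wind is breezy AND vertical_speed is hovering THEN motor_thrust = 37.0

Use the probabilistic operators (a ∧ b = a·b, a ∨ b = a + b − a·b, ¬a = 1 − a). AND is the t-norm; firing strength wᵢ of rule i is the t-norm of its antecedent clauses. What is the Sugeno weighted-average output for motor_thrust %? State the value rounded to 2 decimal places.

47.72

R1 (z=10.3): ¬calm=1−0.91=0.09, sinking=0.40, below=0.06; AND[a·b] → w = 0.0022
R2 (z=27.2): above=0.42, hovering=0.55, breezy=0.09; AND[a·b] → w = 0.0208
R3 (z=35.7): below=0.06, hovering=0.55; AND[a·b] → w = 0.0330
R4 (z=74.0): below=0.06, ¬breezy=1−0.09=0.91; AND[a·b] → w = 0.0546
R5 (z=37.0): breezy=0.09, hovering=0.55; AND[a·b] → w = 0.0495
Weighted average = (0.0022·10.3 + 0.0208·27.2 + 0.0330·35.7 + 0.0546·74.0 + 0.0495·37.0) / (0.0022 + 0.0208 + 0.0330 + 0.0546 + 0.0495)
  = 7.6377 / 0.1600 = 47.72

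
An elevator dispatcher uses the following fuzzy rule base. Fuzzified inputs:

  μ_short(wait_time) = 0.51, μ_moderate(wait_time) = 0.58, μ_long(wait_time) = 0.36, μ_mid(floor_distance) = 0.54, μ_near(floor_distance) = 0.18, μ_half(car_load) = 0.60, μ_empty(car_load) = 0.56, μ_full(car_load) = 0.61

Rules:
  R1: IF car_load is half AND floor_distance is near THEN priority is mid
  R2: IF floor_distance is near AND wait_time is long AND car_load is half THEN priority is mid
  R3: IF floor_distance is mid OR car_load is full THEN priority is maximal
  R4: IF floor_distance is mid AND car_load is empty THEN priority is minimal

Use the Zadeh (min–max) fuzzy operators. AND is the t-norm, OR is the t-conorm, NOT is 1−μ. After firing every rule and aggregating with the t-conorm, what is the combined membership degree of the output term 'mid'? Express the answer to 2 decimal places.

0.18

R1: half=0.60, near=0.18; AND[min(a, b)] → w = 0.18
R2: near=0.18, long=0.36, half=0.60; AND[min(a, b)] → w = 0.18
R3: mid=0.54, full=0.61; OR[max(a, b)] → w = 0.61
R4: mid=0.54, empty=0.56; AND[min(a, b)] → w = 0.54
Rules with consequent 'mid': {R1, R2} → strengths 0.18, 0.18
Aggregate via t-conorm [max(a, b)]: 0.18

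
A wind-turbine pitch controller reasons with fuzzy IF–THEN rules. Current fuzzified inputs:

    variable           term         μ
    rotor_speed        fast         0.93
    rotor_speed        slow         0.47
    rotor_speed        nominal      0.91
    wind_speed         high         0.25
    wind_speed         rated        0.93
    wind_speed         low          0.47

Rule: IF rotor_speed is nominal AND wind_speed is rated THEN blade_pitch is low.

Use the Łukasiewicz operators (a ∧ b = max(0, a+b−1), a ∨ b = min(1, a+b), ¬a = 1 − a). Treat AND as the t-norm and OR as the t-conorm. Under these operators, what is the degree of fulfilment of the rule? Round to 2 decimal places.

firing strength: nominal=0.91, rated=0.93; AND[max(0, a+b−1)] → w = 0.84

0.84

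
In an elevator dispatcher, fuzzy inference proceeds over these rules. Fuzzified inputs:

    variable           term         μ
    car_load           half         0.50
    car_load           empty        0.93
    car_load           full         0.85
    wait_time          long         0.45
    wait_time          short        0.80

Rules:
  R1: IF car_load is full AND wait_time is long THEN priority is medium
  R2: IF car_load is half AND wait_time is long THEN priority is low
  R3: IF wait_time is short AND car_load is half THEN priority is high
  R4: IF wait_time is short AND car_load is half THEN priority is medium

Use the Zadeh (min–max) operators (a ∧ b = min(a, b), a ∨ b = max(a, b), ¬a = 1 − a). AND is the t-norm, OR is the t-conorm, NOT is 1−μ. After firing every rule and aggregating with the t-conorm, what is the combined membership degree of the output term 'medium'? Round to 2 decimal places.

R1: full=0.85, long=0.45; AND[min(a, b)] → w = 0.45
R2: half=0.50, long=0.45; AND[min(a, b)] → w = 0.45
R3: short=0.80, half=0.50; AND[min(a, b)] → w = 0.50
R4: short=0.80, half=0.50; AND[min(a, b)] → w = 0.50
Rules with consequent 'medium': {R1, R4} → strengths 0.45, 0.50
Aggregate via t-conorm [max(a, b)]: 0.50

0.50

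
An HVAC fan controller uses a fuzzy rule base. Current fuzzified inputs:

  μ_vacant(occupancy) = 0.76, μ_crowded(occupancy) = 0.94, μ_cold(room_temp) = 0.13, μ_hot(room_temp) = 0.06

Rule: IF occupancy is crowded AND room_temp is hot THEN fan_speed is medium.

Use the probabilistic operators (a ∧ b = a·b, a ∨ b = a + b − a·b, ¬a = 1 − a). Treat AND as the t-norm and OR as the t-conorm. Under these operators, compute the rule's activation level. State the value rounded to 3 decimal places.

0.056

firing strength: crowded=0.94, hot=0.06; AND[a·b] → w = 0.0564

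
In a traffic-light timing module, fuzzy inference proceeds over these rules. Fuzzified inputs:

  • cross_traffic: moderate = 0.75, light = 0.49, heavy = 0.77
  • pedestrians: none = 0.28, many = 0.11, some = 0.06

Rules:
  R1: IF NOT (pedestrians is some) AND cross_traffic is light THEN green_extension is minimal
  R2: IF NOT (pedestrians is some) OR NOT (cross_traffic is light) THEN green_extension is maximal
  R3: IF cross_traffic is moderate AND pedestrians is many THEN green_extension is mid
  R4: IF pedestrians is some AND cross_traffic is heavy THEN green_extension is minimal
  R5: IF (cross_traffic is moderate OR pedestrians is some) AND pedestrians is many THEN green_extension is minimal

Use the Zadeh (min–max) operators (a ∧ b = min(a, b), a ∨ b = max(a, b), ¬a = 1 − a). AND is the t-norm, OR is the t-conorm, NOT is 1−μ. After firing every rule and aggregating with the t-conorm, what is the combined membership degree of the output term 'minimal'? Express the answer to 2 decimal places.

R1: ¬some=1−0.06=0.94, light=0.49; AND[min(a, b)] → w = 0.49
R2: ¬some=1−0.06=0.94, ¬light=1−0.49=0.51; OR[max(a, b)] → w = 0.94
R3: moderate=0.75, many=0.11; AND[min(a, b)] → w = 0.11
R4: some=0.06, heavy=0.77; AND[min(a, b)] → w = 0.06
R5: (moderate=0.75 OR some=0.06) = 0.75; AND[min(a, b)] with many=0.11 → w = 0.11
Rules with consequent 'minimal': {R1, R4, R5} → strengths 0.49, 0.06, 0.11
Aggregate via t-conorm [max(a, b)]: 0.49

0.49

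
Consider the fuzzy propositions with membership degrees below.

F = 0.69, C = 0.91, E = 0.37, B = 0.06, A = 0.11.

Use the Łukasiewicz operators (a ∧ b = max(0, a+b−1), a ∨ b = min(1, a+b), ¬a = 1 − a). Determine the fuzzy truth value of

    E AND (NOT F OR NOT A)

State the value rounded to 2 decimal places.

0.37

NOT F = 1 − 0.69 = 0.31
NOT A = 1 − 0.11 = 0.89
NOT F OR NOT A = min(1, a+b) on (0.31, 0.89) = 1.00
E AND (NOT F OR NOT A) = max(0, a+b−1) on (0.37, 1.00) = 0.37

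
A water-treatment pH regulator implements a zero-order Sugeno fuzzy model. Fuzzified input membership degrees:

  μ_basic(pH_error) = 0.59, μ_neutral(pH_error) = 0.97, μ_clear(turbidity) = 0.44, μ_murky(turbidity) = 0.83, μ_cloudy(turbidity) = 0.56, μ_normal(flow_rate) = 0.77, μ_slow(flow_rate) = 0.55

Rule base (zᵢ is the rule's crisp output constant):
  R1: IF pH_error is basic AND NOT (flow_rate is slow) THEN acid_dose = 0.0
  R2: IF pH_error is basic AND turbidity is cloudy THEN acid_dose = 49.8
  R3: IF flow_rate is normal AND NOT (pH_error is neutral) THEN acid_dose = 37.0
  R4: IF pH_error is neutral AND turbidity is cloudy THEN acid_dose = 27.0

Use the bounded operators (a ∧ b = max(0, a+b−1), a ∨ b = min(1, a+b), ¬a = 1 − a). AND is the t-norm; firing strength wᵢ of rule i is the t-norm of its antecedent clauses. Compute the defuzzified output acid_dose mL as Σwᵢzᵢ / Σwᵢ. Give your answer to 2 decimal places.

R1 (z=0.0): basic=0.59, ¬slow=1−0.55=0.45; AND[max(0, a+b−1)] → w = 0.04
R2 (z=49.8): basic=0.59, cloudy=0.56; AND[max(0, a+b−1)] → w = 0.15
R3 (z=37.0): normal=0.77, ¬neutral=1−0.97=0.03; AND[max(0, a+b−1)] → w = 0.00
R4 (z=27.0): neutral=0.97, cloudy=0.56; AND[max(0, a+b−1)] → w = 0.53
Weighted average = (0.04·0.0 + 0.15·49.8 + 0.00·37.0 + 0.53·27.0) / (0.04 + 0.15 + 0.00 + 0.53)
  = 21.7800 / 0.7200 = 30.25

30.25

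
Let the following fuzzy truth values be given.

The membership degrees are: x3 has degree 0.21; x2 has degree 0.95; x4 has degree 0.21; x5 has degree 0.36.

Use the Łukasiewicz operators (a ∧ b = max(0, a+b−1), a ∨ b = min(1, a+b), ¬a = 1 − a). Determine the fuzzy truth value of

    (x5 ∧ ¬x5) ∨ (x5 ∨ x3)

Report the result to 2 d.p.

0.57

¬x5 = 1 − 0.36 = 0.64
x5 ∧ ¬x5 = max(0, a+b−1) on (0.36, 0.64) = 0.00
x5 ∨ x3 = min(1, a+b) on (0.36, 0.21) = 0.57
(x5 ∧ ¬x5) ∨ (x5 ∨ x3) = min(1, a+b) on (0.00, 0.57) = 0.57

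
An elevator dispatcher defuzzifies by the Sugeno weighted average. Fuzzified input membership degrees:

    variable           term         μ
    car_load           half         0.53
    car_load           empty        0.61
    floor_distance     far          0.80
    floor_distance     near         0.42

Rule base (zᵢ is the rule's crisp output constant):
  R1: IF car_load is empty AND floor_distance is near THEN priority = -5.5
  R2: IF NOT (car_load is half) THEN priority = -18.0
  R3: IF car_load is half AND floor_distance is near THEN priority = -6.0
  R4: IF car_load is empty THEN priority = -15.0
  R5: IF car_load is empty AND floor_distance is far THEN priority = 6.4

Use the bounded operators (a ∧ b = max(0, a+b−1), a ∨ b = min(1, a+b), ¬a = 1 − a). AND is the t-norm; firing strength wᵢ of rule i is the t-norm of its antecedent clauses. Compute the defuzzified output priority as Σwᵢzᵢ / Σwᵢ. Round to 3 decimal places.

-9.968

R1 (z=-5.5): empty=0.61, near=0.42; AND[max(0, a+b−1)] → w = 0.03
R2 (z=-18.0): ¬half=1−0.53=0.47 → w = 0.47
R3 (z=-6.0): half=0.53, near=0.42; AND[max(0, a+b−1)] → w = 0.00
R4 (z=-15.0): empty=0.61 → w = 0.61
R5 (z=6.4): empty=0.61, far=0.80; AND[max(0, a+b−1)] → w = 0.41
Weighted average = (0.03·-5.5 + 0.47·-18.0 + 0.00·-6.0 + 0.61·-15.0 + 0.41·6.4) / (0.03 + 0.47 + 0.00 + 0.61 + 0.41)
  = -15.1510 / 1.5200 = -9.968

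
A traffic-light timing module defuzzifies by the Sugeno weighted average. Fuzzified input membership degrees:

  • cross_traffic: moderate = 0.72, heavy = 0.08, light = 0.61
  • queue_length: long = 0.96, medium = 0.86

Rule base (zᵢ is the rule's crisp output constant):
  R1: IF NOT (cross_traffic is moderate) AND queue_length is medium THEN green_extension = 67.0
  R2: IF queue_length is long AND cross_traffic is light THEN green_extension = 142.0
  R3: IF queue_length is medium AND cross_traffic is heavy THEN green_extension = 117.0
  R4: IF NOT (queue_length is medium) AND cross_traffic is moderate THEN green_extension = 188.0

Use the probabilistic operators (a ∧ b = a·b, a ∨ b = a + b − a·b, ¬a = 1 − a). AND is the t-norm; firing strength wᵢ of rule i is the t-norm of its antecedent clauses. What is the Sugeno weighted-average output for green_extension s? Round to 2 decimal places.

R1 (z=67.0): ¬moderate=1−0.72=0.28, medium=0.86; AND[a·b] → w = 0.2408
R2 (z=142.0): long=0.96, light=0.61; AND[a·b] → w = 0.5856
R3 (z=117.0): medium=0.86, heavy=0.08; AND[a·b] → w = 0.0688
R4 (z=188.0): ¬medium=1−0.86=0.14, moderate=0.72; AND[a·b] → w = 0.1008
Weighted average = (0.2408·67.0 + 0.5856·142.0 + 0.0688·117.0 + 0.1008·188.0) / (0.2408 + 0.5856 + 0.0688 + 0.1008)
  = 126.2888 / 0.9960 = 126.80

126.80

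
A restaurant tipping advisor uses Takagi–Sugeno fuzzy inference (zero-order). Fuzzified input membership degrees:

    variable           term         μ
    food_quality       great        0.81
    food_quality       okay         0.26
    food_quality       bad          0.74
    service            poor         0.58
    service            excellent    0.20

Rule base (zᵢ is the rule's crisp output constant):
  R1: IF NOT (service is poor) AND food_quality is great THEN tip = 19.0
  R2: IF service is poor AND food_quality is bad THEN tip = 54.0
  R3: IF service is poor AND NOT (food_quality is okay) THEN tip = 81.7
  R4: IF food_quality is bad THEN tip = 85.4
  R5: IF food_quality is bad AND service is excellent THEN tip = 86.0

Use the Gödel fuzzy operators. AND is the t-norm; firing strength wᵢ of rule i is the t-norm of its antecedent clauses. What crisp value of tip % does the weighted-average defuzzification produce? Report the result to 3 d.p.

66.302

R1 (z=19.0): ¬poor=1−0.58=0.42, great=0.81; AND[min(a, b)] → w = 0.42
R2 (z=54.0): poor=0.58, bad=0.74; AND[min(a, b)] → w = 0.58
R3 (z=81.7): poor=0.58, ¬okay=1−0.26=0.74; AND[min(a, b)] → w = 0.58
R4 (z=85.4): bad=0.74 → w = 0.74
R5 (z=86.0): bad=0.74, excellent=0.20; AND[min(a, b)] → w = 0.20
Weighted average = (0.42·19.0 + 0.58·54.0 + 0.58·81.7 + 0.74·85.4 + 0.20·86.0) / (0.42 + 0.58 + 0.58 + 0.74 + 0.20)
  = 167.0820 / 2.5200 = 66.302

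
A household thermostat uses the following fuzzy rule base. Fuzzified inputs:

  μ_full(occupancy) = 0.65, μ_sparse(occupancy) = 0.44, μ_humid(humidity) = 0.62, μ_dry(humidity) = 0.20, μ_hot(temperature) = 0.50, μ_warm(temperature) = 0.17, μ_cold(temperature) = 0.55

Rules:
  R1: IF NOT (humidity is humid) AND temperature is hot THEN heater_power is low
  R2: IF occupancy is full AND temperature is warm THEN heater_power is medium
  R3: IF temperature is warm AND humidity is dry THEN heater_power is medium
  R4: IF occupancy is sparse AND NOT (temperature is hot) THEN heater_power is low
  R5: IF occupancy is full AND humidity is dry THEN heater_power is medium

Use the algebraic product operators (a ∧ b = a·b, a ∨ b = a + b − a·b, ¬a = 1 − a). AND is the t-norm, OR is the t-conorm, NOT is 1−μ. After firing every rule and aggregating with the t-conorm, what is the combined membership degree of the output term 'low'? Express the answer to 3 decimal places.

0.368

R1: ¬humid=1−0.62=0.38, hot=0.50; AND[a·b] → w = 0.1900
R2: full=0.65, warm=0.17; AND[a·b] → w = 0.1105
R3: warm=0.17, dry=0.20; AND[a·b] → w = 0.0340
R4: sparse=0.44, ¬hot=1−0.50=0.50; AND[a·b] → w = 0.2200
R5: full=0.65, dry=0.20; AND[a·b] → w = 0.1300
Rules with consequent 'low': {R1, R4} → strengths 0.1900, 0.2200
Aggregate via t-conorm [a + b − a·b]: 0.3682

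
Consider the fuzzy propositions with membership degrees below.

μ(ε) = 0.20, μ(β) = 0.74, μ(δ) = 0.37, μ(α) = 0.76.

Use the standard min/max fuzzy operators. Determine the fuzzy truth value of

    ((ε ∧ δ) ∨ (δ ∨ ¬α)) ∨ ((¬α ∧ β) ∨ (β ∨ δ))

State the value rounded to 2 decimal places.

0.74

ε ∧ δ = min(a, b) on (0.20, 0.37) = 0.20
¬α = 1 − 0.76 = 0.24
δ ∨ ¬α = max(a, b) on (0.37, 0.24) = 0.37
(ε ∧ δ) ∨ (δ ∨ ¬α) = max(a, b) on (0.20, 0.37) = 0.37
¬α = 1 − 0.76 = 0.24
¬α ∧ β = min(a, b) on (0.24, 0.74) = 0.24
β ∨ δ = max(a, b) on (0.74, 0.37) = 0.74
(¬α ∧ β) ∨ (β ∨ δ) = max(a, b) on (0.24, 0.74) = 0.74
((ε ∧ δ) ∨ (δ ∨ ¬α)) ∨ ((¬α ∧ β) ∨ (β ∨ δ)) = max(a, b) on (0.37, 0.74) = 0.74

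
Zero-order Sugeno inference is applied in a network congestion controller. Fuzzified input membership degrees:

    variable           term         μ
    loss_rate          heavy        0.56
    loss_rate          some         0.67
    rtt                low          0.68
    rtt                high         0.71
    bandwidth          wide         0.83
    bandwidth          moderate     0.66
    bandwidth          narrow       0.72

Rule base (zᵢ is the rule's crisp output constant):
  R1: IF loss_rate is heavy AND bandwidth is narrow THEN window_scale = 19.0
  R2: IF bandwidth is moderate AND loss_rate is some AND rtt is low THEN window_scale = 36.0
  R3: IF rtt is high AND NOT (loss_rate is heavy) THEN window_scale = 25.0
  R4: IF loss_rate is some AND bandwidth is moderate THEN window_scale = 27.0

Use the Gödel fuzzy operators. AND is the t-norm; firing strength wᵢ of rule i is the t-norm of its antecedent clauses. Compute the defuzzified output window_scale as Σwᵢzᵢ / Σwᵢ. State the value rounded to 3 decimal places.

R1 (z=19.0): heavy=0.56, narrow=0.72; AND[min(a, b)] → w = 0.56
R2 (z=36.0): moderate=0.66, some=0.67, low=0.68; AND[min(a, b)] → w = 0.66
R3 (z=25.0): high=0.71, ¬heavy=1−0.56=0.44; AND[min(a, b)] → w = 0.44
R4 (z=27.0): some=0.67, moderate=0.66; AND[min(a, b)] → w = 0.66
Weighted average = (0.56·19.0 + 0.66·36.0 + 0.44·25.0 + 0.66·27.0) / (0.56 + 0.66 + 0.44 + 0.66)
  = 63.2200 / 2.3200 = 27.250

27.250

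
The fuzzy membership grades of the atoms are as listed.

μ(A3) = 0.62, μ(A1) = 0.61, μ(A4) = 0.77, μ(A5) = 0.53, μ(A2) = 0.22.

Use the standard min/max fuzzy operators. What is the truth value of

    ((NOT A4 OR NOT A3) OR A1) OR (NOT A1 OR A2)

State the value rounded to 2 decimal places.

NOT A4 = 1 − 0.77 = 0.23
NOT A3 = 1 − 0.62 = 0.38
NOT A4 OR NOT A3 = max(a, b) on (0.23, 0.38) = 0.38
(NOT A4 OR NOT A3) OR A1 = max(a, b) on (0.38, 0.61) = 0.61
NOT A1 = 1 − 0.61 = 0.39
NOT A1 OR A2 = max(a, b) on (0.39, 0.22) = 0.39
((NOT A4 OR NOT A3) OR A1) OR (NOT A1 OR A2) = max(a, b) on (0.61, 0.39) = 0.61

0.61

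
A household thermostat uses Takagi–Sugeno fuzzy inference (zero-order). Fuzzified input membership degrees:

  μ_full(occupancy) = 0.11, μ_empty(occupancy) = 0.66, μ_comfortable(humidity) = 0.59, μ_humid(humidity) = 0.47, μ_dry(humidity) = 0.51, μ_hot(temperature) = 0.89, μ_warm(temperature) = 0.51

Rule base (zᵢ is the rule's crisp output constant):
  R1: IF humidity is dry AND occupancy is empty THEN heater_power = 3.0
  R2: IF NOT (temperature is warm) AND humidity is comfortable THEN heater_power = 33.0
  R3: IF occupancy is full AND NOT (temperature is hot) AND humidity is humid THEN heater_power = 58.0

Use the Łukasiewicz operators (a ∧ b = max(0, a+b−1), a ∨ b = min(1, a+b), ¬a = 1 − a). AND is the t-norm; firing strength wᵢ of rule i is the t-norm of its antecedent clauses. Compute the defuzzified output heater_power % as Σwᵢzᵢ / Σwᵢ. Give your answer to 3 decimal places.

R1 (z=3.0): dry=0.51, empty=0.66; AND[max(0, a+b−1)] → w = 0.17
R2 (z=33.0): ¬warm=1−0.51=0.49, comfortable=0.59; AND[max(0, a+b−1)] → w = 0.08
R3 (z=58.0): full=0.11, ¬hot=1−0.89=0.11, humid=0.47; AND[max(0, a+b−1)] → w = 0.00
Weighted average = (0.17·3.0 + 0.08·33.0 + 0.00·58.0) / (0.17 + 0.08 + 0.00)
  = 3.1500 / 0.2500 = 12.600

12.600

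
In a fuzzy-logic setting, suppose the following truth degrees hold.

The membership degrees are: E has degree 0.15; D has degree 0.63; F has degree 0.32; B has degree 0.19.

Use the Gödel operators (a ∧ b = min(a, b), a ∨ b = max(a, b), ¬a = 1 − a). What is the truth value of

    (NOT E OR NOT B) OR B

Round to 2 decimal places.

NOT E = 1 − 0.15 = 0.85
NOT B = 1 − 0.19 = 0.81
NOT E OR NOT B = max(a, b) on (0.85, 0.81) = 0.85
(NOT E OR NOT B) OR B = max(a, b) on (0.85, 0.19) = 0.85

0.85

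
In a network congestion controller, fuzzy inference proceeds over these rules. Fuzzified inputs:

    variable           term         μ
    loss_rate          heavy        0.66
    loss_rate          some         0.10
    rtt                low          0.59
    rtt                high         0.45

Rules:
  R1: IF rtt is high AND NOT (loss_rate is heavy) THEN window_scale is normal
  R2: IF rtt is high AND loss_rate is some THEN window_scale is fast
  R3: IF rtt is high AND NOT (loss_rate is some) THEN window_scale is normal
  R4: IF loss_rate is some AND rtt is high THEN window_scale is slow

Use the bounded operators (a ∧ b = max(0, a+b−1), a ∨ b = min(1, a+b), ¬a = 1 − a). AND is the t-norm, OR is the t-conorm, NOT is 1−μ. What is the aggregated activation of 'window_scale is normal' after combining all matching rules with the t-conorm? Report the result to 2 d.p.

R1: high=0.45, ¬heavy=1−0.66=0.34; AND[max(0, a+b−1)] → w = 0.00
R2: high=0.45, some=0.10; AND[max(0, a+b−1)] → w = 0.00
R3: high=0.45, ¬some=1−0.10=0.90; AND[max(0, a+b−1)] → w = 0.35
R4: some=0.10, high=0.45; AND[max(0, a+b−1)] → w = 0.00
Rules with consequent 'normal': {R1, R3} → strengths 0.00, 0.35
Aggregate via t-conorm [min(1, a+b)]: 0.35

0.35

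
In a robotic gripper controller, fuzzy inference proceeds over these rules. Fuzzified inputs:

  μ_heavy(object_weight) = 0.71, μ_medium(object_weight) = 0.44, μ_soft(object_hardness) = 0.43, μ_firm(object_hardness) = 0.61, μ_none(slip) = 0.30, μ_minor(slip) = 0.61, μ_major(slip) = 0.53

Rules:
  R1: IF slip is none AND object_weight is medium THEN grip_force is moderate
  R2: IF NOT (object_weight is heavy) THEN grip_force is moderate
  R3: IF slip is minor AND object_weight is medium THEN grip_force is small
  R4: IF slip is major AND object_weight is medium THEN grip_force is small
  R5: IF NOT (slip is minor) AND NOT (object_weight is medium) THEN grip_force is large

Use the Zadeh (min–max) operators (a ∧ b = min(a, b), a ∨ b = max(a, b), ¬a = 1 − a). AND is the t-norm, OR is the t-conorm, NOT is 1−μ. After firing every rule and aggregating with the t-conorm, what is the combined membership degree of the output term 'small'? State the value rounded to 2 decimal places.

R1: none=0.30, medium=0.44; AND[min(a, b)] → w = 0.30
R2: ¬heavy=1−0.71=0.29 → w = 0.29
R3: minor=0.61, medium=0.44; AND[min(a, b)] → w = 0.44
R4: major=0.53, medium=0.44; AND[min(a, b)] → w = 0.44
R5: ¬minor=1−0.61=0.39, ¬medium=1−0.44=0.56; AND[min(a, b)] → w = 0.39
Rules with consequent 'small': {R3, R4} → strengths 0.44, 0.44
Aggregate via t-conorm [max(a, b)]: 0.44

0.44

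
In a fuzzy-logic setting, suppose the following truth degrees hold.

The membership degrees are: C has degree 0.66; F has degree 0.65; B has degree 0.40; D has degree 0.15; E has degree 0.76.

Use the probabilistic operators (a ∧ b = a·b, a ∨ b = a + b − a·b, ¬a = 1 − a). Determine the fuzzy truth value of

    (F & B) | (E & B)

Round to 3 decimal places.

0.485

F & B = a·b on (0.6500, 0.4000) = 0.2600
E & B = a·b on (0.7600, 0.4000) = 0.3040
(F & B) | (E & B) = a + b − a·b on (0.2600, 0.3040) = 0.4850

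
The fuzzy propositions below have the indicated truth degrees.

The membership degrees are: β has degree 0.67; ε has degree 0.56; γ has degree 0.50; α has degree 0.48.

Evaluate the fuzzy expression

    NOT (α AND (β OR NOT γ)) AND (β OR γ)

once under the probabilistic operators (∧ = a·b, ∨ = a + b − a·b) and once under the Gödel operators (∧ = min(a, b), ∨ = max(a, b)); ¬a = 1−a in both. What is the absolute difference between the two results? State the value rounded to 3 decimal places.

0.020

Under probabilistic:
  NOT γ = 1 − 0.5000 = 0.5000
  β OR NOT γ = a + b − a·b on (0.6700, 0.5000) = 0.8350
  α AND (β OR NOT γ) = a·b on (0.4800, 0.8350) = 0.4008
  NOT (α AND (β OR NOT γ)) = 1 − 0.4008 = 0.5992
  β OR γ = a + b − a·b on (0.6700, 0.5000) = 0.8350
  NOT (α AND (β OR NOT γ)) AND (β OR γ) = a·b on (0.5992, 0.8350) = 0.5003
  → value = 0.5003
Under Gödel:
  NOT γ = 1 − 0.50 = 0.50
  β OR NOT γ = max(a, b) on (0.67, 0.50) = 0.67
  α AND (β OR NOT γ) = min(a, b) on (0.48, 0.67) = 0.48
  NOT (α AND (β OR NOT γ)) = 1 − 0.48 = 0.52
  β OR γ = max(a, b) on (0.67, 0.50) = 0.67
  NOT (α AND (β OR NOT γ)) AND (β OR γ) = min(a, b) on (0.52, 0.67) = 0.52
  → value = 0.5200
|0.5003 − 0.5200| = 0.020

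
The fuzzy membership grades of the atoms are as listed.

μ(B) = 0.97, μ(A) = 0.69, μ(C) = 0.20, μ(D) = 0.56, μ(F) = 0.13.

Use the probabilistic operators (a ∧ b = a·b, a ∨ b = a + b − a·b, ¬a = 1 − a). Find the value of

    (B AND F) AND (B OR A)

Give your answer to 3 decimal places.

B AND F = a·b on (0.9700, 0.1300) = 0.1261
B OR A = a + b − a·b on (0.9700, 0.6900) = 0.9907
(B AND F) AND (B OR A) = a·b on (0.1261, 0.9907) = 0.1249

0.125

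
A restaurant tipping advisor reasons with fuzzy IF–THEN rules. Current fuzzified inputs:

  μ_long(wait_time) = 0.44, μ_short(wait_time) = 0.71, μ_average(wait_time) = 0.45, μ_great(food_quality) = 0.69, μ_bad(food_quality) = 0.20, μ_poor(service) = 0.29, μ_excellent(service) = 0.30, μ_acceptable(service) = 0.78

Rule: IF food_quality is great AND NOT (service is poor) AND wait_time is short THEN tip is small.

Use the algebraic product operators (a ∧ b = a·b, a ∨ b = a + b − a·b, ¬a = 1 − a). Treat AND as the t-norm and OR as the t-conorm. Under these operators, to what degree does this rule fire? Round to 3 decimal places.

0.348

firing strength: great=0.69, ¬poor=1−0.29=0.71, short=0.71; AND[a·b] → w = 0.3478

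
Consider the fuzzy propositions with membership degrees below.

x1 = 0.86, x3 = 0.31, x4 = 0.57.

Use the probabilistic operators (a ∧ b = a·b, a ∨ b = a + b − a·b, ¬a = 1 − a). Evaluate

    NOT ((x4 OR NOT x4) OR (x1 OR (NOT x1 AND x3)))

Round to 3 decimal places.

0.033

NOT x4 = 1 − 0.5700 = 0.4300
x4 OR NOT x4 = a + b − a·b on (0.5700, 0.4300) = 0.7549
NOT x1 = 1 − 0.8600 = 0.1400
NOT x1 AND x3 = a·b on (0.1400, 0.3100) = 0.0434
x1 OR (NOT x1 AND x3) = a + b − a·b on (0.8600, 0.0434) = 0.8661
(x4 OR NOT x4) OR (x1 OR (NOT x1 AND x3)) = a + b − a·b on (0.7549, 0.8661) = 0.9672
NOT ((x4 OR NOT x4) OR (x1 OR (NOT x1 AND x3))) = 1 − 0.9672 = 0.0328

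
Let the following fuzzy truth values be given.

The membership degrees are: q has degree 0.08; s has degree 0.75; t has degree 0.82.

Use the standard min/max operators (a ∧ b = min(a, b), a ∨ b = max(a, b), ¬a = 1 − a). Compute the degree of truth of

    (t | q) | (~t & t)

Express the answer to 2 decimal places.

t | q = max(a, b) on (0.82, 0.08) = 0.82
~t = 1 − 0.82 = 0.18
~t & t = min(a, b) on (0.18, 0.82) = 0.18
(t | q) | (~t & t) = max(a, b) on (0.82, 0.18) = 0.82

0.82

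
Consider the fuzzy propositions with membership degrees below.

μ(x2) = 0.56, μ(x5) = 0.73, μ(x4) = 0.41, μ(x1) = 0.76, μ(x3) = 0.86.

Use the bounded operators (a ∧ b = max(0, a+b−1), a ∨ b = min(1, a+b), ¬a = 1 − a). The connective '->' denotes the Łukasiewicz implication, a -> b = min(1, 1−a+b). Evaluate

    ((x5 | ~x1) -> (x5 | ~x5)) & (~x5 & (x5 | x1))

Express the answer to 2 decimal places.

0.27

~x1 = 1 − 0.76 = 0.24
x5 | ~x1 = min(1, a+b) on (0.73, 0.24) = 0.97
~x5 = 1 − 0.73 = 0.27
x5 | ~x5 = min(1, a+b) on (0.73, 0.27) = 1.00
(x5 | ~x1) -> (x5 | ~x5)  [Łukasiewicz: min(1, 1−a+b)] with a=0.97, b=1.00 → 1.00
~x5 = 1 − 0.73 = 0.27
x5 | x1 = min(1, a+b) on (0.73, 0.76) = 1.00
~x5 & (x5 | x1) = max(0, a+b−1) on (0.27, 1.00) = 0.27
((x5 | ~x1) -> (x5 | ~x5)) & (~x5 & (x5 | x1)) = max(0, a+b−1) on (1.00, 0.27) = 0.27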